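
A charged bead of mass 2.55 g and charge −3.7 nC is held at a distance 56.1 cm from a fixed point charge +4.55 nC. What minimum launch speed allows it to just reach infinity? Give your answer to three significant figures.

To just escape, total mechanical energy must reach zero at infinity: ½mv²_min + U = 0, so ½mv²_min = −U = |kQq|/r.
|U| = |kQq|/r = (8.99×10⁹ N·m²/C²)(4.55×10⁻⁹)(3.70×10⁻⁹)/(0.561) = 2.70×10⁻⁷ J.
v_min = √(2|U|/m) = √(2·2.70×10⁻⁷/2.55×10⁻³) = 0.0145 m/s.

0.0145 m/s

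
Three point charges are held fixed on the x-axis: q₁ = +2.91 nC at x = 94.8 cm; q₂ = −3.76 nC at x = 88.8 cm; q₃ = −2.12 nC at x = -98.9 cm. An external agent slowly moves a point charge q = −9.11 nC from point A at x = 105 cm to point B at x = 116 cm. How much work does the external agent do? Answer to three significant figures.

4.39×10⁻⁷ J

For quasistatic motion the external work equals the change in potential energy: W_ext = qΔV = q(V_B − V_A).
At A: distances to the source charges are 0.102 m, 0.162 m, 2.04 m; V_A = Σ kqᵢ/rᵢ = 38.5 V.
At B: distances to the source charges are 0.212 m, 0.272 m, 2.15 m; V_B = Σ kqᵢ/rᵢ = -9.74 V.
ΔV = V_B − V_A = -48.2 V.
W_ext = qΔV = (-9.11×10⁻⁹ C)(-48.2 V) = 4.39×10⁻⁷ J.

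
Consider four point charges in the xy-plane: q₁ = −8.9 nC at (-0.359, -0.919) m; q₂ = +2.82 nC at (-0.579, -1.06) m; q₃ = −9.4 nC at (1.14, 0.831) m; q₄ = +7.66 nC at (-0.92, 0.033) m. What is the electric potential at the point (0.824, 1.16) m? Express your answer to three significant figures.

-176 V

Electric potential is a scalar, so the contributions from each charge add algebraically: V = Σ kqᵢ/rᵢ.
Distances from the field point to each charge: r₁ = 2.39 m, r₂ = 2.63 m, r₃ = 0.456 m, r₄ = 2.08 m.
V = k[(-8.90×10⁻⁹)/(2.39) + (2.82×10⁻⁹)/(2.63) + (-9.40×10⁻⁹)/(0.456) + (7.66×10⁻⁹)/(2.08)] = -176 V.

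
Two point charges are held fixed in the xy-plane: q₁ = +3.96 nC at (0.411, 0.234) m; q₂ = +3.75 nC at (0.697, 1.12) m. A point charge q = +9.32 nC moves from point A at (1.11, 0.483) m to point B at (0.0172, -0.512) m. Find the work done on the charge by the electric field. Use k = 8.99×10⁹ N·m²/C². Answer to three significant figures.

2.90×10⁻⁷ J

The work done by the electric force is W_field = −ΔU = −q(V_B − V_A) = q(V_A − V_B).
At A: distances to the source charges are 0.742 m, 0.759 m; V_A = Σ kqᵢ/rᵢ = 92.4 V.
At B: distances to the source charges are 0.844 m, 1.77 m; V_B = Σ kqᵢ/rᵢ = 61.3 V.
ΔV = V_B − V_A = -31.1 V.
W_field = −qΔV = −(9.32×10⁻⁹ C)(-31.1 V) = 2.90×10⁻⁷ J.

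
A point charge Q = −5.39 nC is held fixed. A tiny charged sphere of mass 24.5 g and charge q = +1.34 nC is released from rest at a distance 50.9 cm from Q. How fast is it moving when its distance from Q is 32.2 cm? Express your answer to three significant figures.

Only the electrostatic force acts, so mechanical energy is conserved: ½mv² = U₁ − U₂ = kQq(1/r₁ − 1/r₂).
U₁ − U₂ = (8.99×10⁹ N·m²/C²)(-5.39×10⁻⁹ C)(1.34×10⁻⁹ C)(1/0.509 − 1/0.322) = 7.41×10⁻⁸ J.
v = √(2·7.41×10⁻⁸/0.0245) = 2.46×10⁻³ m/s.

2.46×10⁻³ m/s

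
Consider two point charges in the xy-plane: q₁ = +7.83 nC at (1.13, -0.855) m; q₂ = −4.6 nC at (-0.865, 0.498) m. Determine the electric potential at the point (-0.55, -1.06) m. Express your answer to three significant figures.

The total potential is the scalar sum of each charge's contribution, V = Σ kqᵢ/rᵢ.
Distances from the field point to each charge: r₁ = 1.69 m, r₂ = 1.59 m.
V = k[(7.83×10⁻⁹)/(1.69) + (-4.60×10⁻⁹)/(1.59)] = 15.6 V.

15.6 V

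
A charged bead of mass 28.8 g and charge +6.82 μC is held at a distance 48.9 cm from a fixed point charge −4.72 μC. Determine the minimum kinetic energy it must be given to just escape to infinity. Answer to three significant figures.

To just escape, total mechanical energy must reach zero at infinity: ½mv²_min + U = 0, so ½mv²_min = −U = |kQq|/r.
|U| = |kQq|/r = (8.99×10⁹ N·m²/C²)(4.72×10⁻⁶)(6.82×10⁻⁶)/(0.489) = 0.592 J.

0.592 J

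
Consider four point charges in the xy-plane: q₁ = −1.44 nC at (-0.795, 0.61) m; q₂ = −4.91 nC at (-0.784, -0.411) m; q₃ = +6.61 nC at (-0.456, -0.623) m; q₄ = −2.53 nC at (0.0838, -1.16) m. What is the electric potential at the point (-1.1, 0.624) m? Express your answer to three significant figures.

Electric potential is a scalar, so the contributions from each charge add algebraically: V = Σ kqᵢ/rᵢ.
Distances from the field point to each charge: r₁ = 0.305 m, r₂ = 1.08 m, r₃ = 1.40 m, r₄ = 2.14 m.
V = k[(-1.44×10⁻⁹)/(0.305) + (-4.91×10⁻⁹)/(1.08) + (6.61×10⁻⁹)/(1.40) + (-2.53×10⁻⁹)/(2.14)] = -51.5 V.

-51.5 V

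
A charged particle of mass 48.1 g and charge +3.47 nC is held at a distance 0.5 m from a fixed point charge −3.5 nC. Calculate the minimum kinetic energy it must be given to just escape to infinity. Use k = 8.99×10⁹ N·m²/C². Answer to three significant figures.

To just escape, total mechanical energy must reach zero at infinity: ½mv²_min + U = 0, so ½mv²_min = −U = |kQq|/r.
|U| = |kQq|/r = (8.99×10⁹ N·m²/C²)(3.50×10⁻⁹)(3.47×10⁻⁹)/(0.500) = 2.18×10⁻⁷ J.

2.18×10⁻⁷ J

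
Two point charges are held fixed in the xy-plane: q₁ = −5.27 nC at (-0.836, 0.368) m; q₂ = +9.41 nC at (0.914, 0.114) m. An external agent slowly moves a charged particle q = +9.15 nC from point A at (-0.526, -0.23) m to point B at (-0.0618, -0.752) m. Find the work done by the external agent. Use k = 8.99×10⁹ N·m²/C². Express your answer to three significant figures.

For quasistatic motion the external work equals the change in potential energy: W_ext = qΔV = q(V_B − V_A).
At A: distances to the source charges are 0.674 m, 1.48 m; V_A = Σ kqᵢ/rᵢ = -13.2 V.
At B: distances to the source charges are 1.36 m, 1.30 m; V_B = Σ kqᵢ/rᵢ = 30.0 V.
ΔV = V_B − V_A = 43.2 V.
W_ext = qΔV = (9.15×10⁻⁹ C)(43.2 V) = 3.96×10⁻⁷ J.

3.96×10⁻⁷ J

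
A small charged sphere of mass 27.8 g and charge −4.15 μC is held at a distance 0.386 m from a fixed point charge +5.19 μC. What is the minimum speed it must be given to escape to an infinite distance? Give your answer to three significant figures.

6.01 m/s

To just escape, total mechanical energy must reach zero at infinity: ½mv²_min + U = 0, so ½mv²_min = −U = |kQq|/r.
|U| = |kQq|/r = (8.99×10⁹ N·m²/C²)(5.19×10⁻⁶)(4.15×10⁻⁶)/(0.386) = 0.502 J.
v_min = √(2|U|/m) = √(2·0.502/0.0278) = 6.01 m/s.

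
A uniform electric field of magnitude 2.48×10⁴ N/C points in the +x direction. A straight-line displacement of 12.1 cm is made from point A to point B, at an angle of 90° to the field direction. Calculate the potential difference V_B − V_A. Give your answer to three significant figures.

Only the component of displacement along E changes the potential: ΔV = −E·d·cosθ.
ΔV = −(2.48×10⁴ V/m)(0.121 m)cos90° = 0 V.

0 V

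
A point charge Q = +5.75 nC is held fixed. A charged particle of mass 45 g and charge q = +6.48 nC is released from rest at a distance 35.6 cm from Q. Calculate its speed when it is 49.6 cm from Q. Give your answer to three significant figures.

3.44×10⁻³ m/s

Only the electrostatic force acts, so mechanical energy is conserved: ½mv² = U₁ − U₂ = kQq(1/r₁ − 1/r₂).
U₁ − U₂ = (8.99×10⁹ N·m²/C²)(5.75×10⁻⁹ C)(6.48×10⁻⁹ C)(1/0.356 − 1/0.496) = 2.66×10⁻⁷ J.
v = √(2·2.66×10⁻⁷/0.0450) = 3.44×10⁻³ m/s.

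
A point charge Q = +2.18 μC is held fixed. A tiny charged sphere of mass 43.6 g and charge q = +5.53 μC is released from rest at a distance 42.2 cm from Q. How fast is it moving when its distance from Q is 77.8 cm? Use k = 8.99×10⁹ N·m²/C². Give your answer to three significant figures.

Only the electrostatic force acts, so mechanical energy is conserved: ½mv² = U₁ − U₂ = kQq(1/r₁ − 1/r₂).
U₁ − U₂ = (8.99×10⁹ N·m²/C²)(2.18×10⁻⁶ C)(5.53×10⁻⁶ C)(1/0.422 − 1/0.778) = 0.118 J.
v = √(2·0.118/0.0436) = 2.32 m/s.

2.32 m/s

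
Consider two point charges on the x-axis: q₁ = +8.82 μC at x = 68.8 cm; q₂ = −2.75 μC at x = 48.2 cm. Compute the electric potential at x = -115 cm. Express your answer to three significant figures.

2.80×10⁴ V

The total potential is the scalar sum of each charge's contribution, V = Σ kqᵢ/rᵢ.
Distances from the field point to each charge: r₁ = 1.84 m, r₂ = 1.63 m.
V = k[(8.82×10⁻⁶)/(1.84) + (-2.75×10⁻⁶)/(1.63)] = 2.80×10⁴ V.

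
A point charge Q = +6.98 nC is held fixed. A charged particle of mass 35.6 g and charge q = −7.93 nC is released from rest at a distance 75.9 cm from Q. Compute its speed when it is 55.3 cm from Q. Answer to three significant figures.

3.70×10⁻³ m/s

Only the electrostatic force acts, so mechanical energy is conserved: ½mv² = U₁ − U₂ = kQq(1/r₁ − 1/r₂).
U₁ − U₂ = (8.99×10⁹ N·m²/C²)(6.98×10⁻⁹ C)(-7.93×10⁻⁹ C)(1/0.759 − 1/0.553) = 2.44×10⁻⁷ J.
v = √(2·2.44×10⁻⁷/0.0356) = 3.70×10⁻³ m/s.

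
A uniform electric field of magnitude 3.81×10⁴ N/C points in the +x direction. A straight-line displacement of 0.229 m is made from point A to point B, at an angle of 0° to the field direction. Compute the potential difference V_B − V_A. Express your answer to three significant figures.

Only the component of displacement along E changes the potential: ΔV = −E·d·cosθ.
ΔV = −(3.81×10⁴ V/m)(0.229 m)cos0° = -8720 V.

-8720 V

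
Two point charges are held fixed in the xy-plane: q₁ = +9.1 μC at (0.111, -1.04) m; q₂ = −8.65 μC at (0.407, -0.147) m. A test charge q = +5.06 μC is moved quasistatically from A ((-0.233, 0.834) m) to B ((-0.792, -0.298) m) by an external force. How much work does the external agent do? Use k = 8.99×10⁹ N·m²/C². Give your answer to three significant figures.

For quasistatic motion the external work equals the change in potential energy: W_ext = qΔV = q(V_B − V_A).
At A: distances to the source charges are 1.91 m, 1.17 m; V_A = Σ kqᵢ/rᵢ = -2.35×10⁴ V.
At B: distances to the source charges are 1.17 m, 1.21 m; V_B = Σ kqᵢ/rᵢ = 5650 V.
ΔV = V_B − V_A = 2.91×10⁴ V.
W_ext = qΔV = (5.06×10⁻⁶ C)(2.91×10⁴ V) = 0.147 J.

0.147 J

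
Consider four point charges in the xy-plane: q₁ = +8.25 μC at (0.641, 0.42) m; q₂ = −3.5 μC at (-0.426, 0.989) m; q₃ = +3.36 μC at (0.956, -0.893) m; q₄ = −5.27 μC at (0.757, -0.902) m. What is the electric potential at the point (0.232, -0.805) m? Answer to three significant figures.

-6360 V

The total potential is the scalar sum of each charge's contribution, V = Σ kqᵢ/rᵢ.
Distances from the field point to each charge: r₁ = 1.29 m, r₂ = 1.91 m, r₃ = 0.729 m, r₄ = 0.534 m.
V = k[(8.25×10⁻⁶)/(1.29) + (-3.50×10⁻⁶)/(1.91) + (3.36×10⁻⁶)/(0.729) + (-5.27×10⁻⁶)/(0.534)] = -6360 V.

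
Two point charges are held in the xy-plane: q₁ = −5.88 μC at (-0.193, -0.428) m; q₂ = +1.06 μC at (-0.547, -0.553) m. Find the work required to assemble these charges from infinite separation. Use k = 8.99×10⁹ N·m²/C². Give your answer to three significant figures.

The assembly work is the sum of pairwise potential energies, U = Σ_{i<j} kqᵢqⱼ/rᵢⱼ.
Pair separations: r₁₂ = 0.375 m.
U = (-0.149) = -0.149 J.

-0.149 J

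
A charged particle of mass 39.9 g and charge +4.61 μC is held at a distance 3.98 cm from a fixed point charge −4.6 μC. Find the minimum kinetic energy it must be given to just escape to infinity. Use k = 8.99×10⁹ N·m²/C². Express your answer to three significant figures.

4.79 J

To just escape, total mechanical energy must reach zero at infinity: ½mv²_min + U = 0, so ½mv²_min = −U = |kQq|/r.
|U| = |kQq|/r = (8.99×10⁹ N·m²/C²)(4.60×10⁻⁶)(4.61×10⁻⁶)/(0.0398) = 4.79 J.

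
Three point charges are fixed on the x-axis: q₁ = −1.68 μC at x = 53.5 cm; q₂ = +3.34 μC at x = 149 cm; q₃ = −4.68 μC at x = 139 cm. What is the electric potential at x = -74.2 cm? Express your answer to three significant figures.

The total potential is the scalar sum of each charge's contribution, V = Σ kqᵢ/rᵢ.
Distances from the field point to each charge: r₁ = 1.28 m, r₂ = 2.23 m, r₃ = 2.13 m.
V = k[(-1.68×10⁻⁶)/(1.28) + (3.34×10⁻⁶)/(2.23) + (-4.68×10⁻⁶)/(2.13)] = -1.81×10⁴ V.

-1.81×10⁴ V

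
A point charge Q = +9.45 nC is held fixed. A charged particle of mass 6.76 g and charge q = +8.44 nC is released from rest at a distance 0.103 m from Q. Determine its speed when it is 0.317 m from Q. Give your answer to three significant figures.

Only the electrostatic force acts, so mechanical energy is conserved: ½mv² = U₁ − U₂ = kQq(1/r₁ − 1/r₂).
U₁ − U₂ = (8.99×10⁹ N·m²/C²)(9.45×10⁻⁹ C)(8.44×10⁻⁹ C)(1/0.103 − 1/0.317) = 4.70×10⁻⁶ J.
v = √(2·4.70×10⁻⁶/6.76×10⁻³) = 0.0373 m/s.

0.0373 m/s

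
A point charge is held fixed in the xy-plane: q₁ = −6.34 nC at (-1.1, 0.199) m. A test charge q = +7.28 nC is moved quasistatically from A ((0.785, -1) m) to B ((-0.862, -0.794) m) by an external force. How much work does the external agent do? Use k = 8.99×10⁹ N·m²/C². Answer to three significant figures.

For quasistatic motion the external work equals the change in potential energy: W_ext = qΔV = q(V_B − V_A).
At A: distance to the source charge is 2.23 m; V_A = kq₁/r = -25.5 V.
At B: distance to the source charge is 1.02 m; V_B = kq₁/r = -55.8 V.
ΔV = V_B − V_A = -30.3 V.
W_ext = qΔV = (7.28×10⁻⁹ C)(-30.3 V) = -2.21×10⁻⁷ J.

-2.21×10⁻⁷ J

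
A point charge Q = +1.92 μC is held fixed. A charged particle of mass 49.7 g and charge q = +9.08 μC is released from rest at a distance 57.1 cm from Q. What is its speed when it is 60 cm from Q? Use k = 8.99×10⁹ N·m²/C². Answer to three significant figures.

0.731 m/s

Only the electrostatic force acts, so mechanical energy is conserved: ½mv² = U₁ − U₂ = kQq(1/r₁ − 1/r₂).
U₁ − U₂ = (8.99×10⁹ N·m²/C²)(1.92×10⁻⁶ C)(9.08×10⁻⁶ C)(1/0.571 − 1/0.600) = 0.0133 J.
v = √(2·0.0133/0.0497) = 0.731 m/s.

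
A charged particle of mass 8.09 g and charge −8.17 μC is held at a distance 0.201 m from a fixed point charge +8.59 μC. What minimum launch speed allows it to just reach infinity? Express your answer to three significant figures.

To just escape, total mechanical energy must reach zero at infinity: ½mv²_min + U = 0, so ½mv²_min = −U = |kQq|/r.
|U| = |kQq|/r = (8.99×10⁹ N·m²/C²)(8.59×10⁻⁶)(8.17×10⁻⁶)/(0.201) = 3.14 J.
v_min = √(2|U|/m) = √(2·3.14/8.09×10⁻³) = 27.9 m/s.

27.9 m/s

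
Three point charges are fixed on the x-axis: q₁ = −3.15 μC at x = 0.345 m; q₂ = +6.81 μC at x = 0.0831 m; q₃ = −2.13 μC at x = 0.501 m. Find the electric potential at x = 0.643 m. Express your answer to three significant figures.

-1.21×10⁵ V

The total potential is the scalar sum of each charge's contribution, V = Σ kqᵢ/rᵢ.
Distances from the field point to each charge: r₁ = 0.298 m, r₂ = 0.560 m, r₃ = 0.142 m.
V = k[(-3.15×10⁻⁶)/(0.298) + (6.81×10⁻⁶)/(0.560) + (-2.13×10⁻⁶)/(0.142)] = -1.21×10⁵ V.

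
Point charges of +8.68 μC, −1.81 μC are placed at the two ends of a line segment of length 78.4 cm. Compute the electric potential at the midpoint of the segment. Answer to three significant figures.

The total potential is the scalar sum of each charge's contribution, V = Σ kqᵢ/rᵢ.
Each charge is 0.392 m from the midpoint.
V = k[(8.68×10⁻⁶)/(0.392) + (-1.81×10⁻⁶)/(0.392)] = 1.58×10⁵ V.

1.58×10⁵ V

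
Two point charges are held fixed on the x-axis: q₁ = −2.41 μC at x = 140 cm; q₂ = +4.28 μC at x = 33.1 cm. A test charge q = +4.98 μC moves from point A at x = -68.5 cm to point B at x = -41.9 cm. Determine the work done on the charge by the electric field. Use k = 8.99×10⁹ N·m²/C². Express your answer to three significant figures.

-0.0593 J

The work done by the electric force is W_field = −ΔU = −q(V_B − V_A) = q(V_A − V_B).
At A: distances to the source charges are 2.08 m, 1.02 m; V_A = Σ kqᵢ/rᵢ = 2.75×10⁴ V.
At B: distances to the source charges are 1.82 m, 0.750 m; V_B = Σ kqᵢ/rᵢ = 3.94×10⁴ V.
ΔV = V_B − V_A = 1.19×10⁴ V.
W_field = −qΔV = −(4.98×10⁻⁶ C)(1.19×10⁴ V) = -0.0593 J.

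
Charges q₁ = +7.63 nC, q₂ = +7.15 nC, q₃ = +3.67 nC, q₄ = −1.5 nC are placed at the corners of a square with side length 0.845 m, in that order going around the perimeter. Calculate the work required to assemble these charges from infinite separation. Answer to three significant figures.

8.09×10⁻⁷ J

The work to assemble the configuration equals its total potential energy, U = Σ kqᵢqⱼ/rᵢⱼ over all pairs.
The four side pairs have separation 0.845 m and the two diagonal pairs 1.20 m.
Summing all 6 pair terms gives U = 8.09×10⁻⁷ J.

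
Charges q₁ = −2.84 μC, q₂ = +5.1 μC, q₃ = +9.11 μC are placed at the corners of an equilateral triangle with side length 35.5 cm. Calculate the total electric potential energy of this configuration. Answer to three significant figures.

The assembly work is the sum of pairwise potential energies, U = Σ_{i<j} kqᵢqⱼ/rᵢⱼ.
All three pair separations equal the side length, 0.355 m.
U = (-0.367) + (-0.655) + (1.18) = 0.155 J.

0.155 J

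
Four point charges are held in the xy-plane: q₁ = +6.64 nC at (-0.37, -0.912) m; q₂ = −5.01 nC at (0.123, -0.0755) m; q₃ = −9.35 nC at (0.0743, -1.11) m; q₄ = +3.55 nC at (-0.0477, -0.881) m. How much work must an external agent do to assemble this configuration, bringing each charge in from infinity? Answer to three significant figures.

The work to assemble the configuration equals its total potential energy, U = Σ kqᵢqⱼ/rᵢⱼ over all pairs.
Pair separations: r₁₂ = 0.971 m, r₁₃ = 0.486 m, r₁₄ = 0.324 m, r₂₃ = 1.04 m, r₂₄ = 0.823 m, r₃₄ = 0.259 m.
Summing all 6 pair terms gives U = -1.74×10⁻⁶ J.

-1.74×10⁻⁶ J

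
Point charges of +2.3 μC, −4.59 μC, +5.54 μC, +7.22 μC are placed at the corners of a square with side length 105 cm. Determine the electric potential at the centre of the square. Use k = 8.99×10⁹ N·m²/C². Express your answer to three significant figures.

Electric potential is a scalar, so the contributions from each charge add algebraically: V = Σ kqᵢ/rᵢ.
The distance from each corner to the centre is a√2/2 = 0.742 m.
V = k[(2.30×10⁻⁶)/(0.742) + (-4.59×10⁻⁶)/(0.742) + (5.54×10⁻⁶)/(0.742) + (7.22×10⁻⁶)/(0.742)] = 1.27×10⁵ V.

1.27×10⁵ V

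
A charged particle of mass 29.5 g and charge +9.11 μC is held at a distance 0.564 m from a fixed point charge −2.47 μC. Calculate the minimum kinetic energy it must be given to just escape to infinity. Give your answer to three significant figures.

To just escape, total mechanical energy must reach zero at infinity: ½mv²_min + U = 0, so ½mv²_min = −U = |kQq|/r.
|U| = |kQq|/r = (8.99×10⁹ N·m²/C²)(2.47×10⁻⁶)(9.11×10⁻⁶)/(0.564) = 0.359 J.

0.359 J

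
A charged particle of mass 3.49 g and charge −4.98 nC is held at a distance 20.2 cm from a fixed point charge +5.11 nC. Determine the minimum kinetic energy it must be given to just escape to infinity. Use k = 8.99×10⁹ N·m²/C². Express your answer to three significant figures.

1.13×10⁻⁶ J

To just escape, total mechanical energy must reach zero at infinity: ½mv²_min + U = 0, so ½mv²_min = −U = |kQq|/r.
|U| = |kQq|/r = (8.99×10⁹ N·m²/C²)(5.11×10⁻⁹)(4.98×10⁻⁹)/(0.202) = 1.13×10⁻⁶ J.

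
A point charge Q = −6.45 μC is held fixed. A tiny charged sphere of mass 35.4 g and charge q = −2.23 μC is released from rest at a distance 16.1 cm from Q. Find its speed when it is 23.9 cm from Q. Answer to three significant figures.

3.85 m/s

Only the electrostatic force acts, so mechanical energy is conserved: ½mv² = U₁ − U₂ = kQq(1/r₁ − 1/r₂).
U₁ − U₂ = (8.99×10⁹ N·m²/C²)(-6.45×10⁻⁶ C)(-2.23×10⁻⁶ C)(1/0.161 − 1/0.239) = 0.262 J.
v = √(2·0.262/0.0354) = 3.85 m/s.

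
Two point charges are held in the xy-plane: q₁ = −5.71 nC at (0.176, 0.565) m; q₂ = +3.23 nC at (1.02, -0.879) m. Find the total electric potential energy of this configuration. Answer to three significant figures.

-9.91×10⁻⁸ J

The work to assemble the configuration equals its total potential energy, U = Σ kqᵢqⱼ/rᵢⱼ over all pairs.
Pair separations: r₁₂ = 1.67 m.
U = (-9.91×10⁻⁸) = -9.91×10⁻⁸ J.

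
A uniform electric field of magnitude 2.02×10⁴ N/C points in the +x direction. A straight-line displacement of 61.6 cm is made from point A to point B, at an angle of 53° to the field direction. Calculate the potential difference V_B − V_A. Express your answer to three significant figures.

Only the component of displacement along E changes the potential: ΔV = −E·d·cosθ.
ΔV = −(2.02×10⁴ V/m)(0.616 m)cos53° = -7490 V.

-7490 V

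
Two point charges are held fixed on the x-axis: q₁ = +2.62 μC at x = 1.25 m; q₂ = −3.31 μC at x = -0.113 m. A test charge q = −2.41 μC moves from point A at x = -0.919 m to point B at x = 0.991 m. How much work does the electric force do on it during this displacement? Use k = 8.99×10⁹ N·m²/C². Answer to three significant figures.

The work done by the electric force is W_field = −ΔU = −q(V_B − V_A) = q(V_A − V_B).
At A: distances to the source charges are 2.17 m, 0.806 m; V_A = Σ kqᵢ/rᵢ = -2.61×10⁴ V.
At B: distances to the source charges are 0.259 m, 1.10 m; V_B = Σ kqᵢ/rᵢ = 6.40×10⁴ V.
ΔV = V_B − V_A = 9.00×10⁴ V.
W_field = −qΔV = −(-2.41×10⁻⁶ C)(9.00×10⁴ V) = 0.217 J.

0.217 J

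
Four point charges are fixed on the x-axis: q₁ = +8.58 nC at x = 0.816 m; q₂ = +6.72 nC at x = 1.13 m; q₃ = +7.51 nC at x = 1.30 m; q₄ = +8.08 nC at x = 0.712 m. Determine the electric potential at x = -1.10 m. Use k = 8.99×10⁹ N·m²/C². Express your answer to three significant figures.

Electric potential is a scalar, so the contributions from each charge add algebraically: V = Σ kqᵢ/rᵢ.
Distances from the field point to each charge: r₁ = 1.92 m, r₂ = 2.23 m, r₃ = 2.40 m, r₄ = 1.81 m.
V = k[(8.58×10⁻⁹)/(1.92) + (6.72×10⁻⁹)/(2.23) + (7.51×10⁻⁹)/(2.40) + (8.08×10⁻⁹)/(1.81)] = 136 V.

136 V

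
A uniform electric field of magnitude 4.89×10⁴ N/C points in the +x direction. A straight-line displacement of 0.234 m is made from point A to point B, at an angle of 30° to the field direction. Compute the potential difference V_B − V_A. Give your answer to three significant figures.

Only the component of displacement along E changes the potential: ΔV = −E·d·cosθ.
ΔV = −(4.89×10⁴ V/m)(0.234 m)cos30° = -9910 V.

-9910 V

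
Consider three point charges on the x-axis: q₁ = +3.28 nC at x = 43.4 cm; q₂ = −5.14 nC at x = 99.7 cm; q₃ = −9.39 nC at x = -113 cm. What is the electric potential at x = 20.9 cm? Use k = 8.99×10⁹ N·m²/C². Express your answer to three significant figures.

Electric potential is a scalar, so the contributions from each charge add algebraically: V = Σ kqᵢ/rᵢ.
Distances from the field point to each charge: r₁ = 0.225 m, r₂ = 0.788 m, r₃ = 1.34 m.
V = k[(3.28×10⁻⁹)/(0.225) + (-5.14×10⁻⁹)/(0.788) + (-9.39×10⁻⁹)/(1.34)] = 9.37 V.

9.37 V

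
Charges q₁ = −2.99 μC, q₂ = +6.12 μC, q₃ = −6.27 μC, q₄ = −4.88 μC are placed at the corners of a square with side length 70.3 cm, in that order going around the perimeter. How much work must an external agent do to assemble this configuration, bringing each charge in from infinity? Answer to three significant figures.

The assembly work is the sum of pairwise potential energies, U = Σ_{i<j} kqᵢqⱼ/rᵢⱼ.
The four side pairs have separation 0.703 m and the two diagonal pairs 0.994 m.
Summing all 6 pair terms gives U = -0.247 J.

-0.247 J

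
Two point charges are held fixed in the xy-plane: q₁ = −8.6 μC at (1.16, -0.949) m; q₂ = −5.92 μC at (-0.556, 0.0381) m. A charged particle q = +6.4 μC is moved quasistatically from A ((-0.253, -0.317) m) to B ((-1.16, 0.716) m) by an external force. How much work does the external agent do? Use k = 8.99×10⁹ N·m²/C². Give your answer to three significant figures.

0.501 J

For quasistatic motion the external work equals the change in potential energy: W_ext = qΔV = q(V_B − V_A).
At A: distances to the source charges are 1.55 m, 0.467 m; V_A = Σ kqᵢ/rᵢ = -1.64×10⁵ V.
At B: distances to the source charges are 2.86 m, 0.908 m; V_B = Σ kqᵢ/rᵢ = -8.57×10⁴ V.
ΔV = V_B − V_A = 7.83×10⁴ V.
W_ext = qΔV = (6.40×10⁻⁶ C)(7.83×10⁴ V) = 0.501 J.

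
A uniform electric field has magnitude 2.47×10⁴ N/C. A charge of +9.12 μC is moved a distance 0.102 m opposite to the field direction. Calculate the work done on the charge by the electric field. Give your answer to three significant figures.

-0.0230 J

The potential change for a displacement 0.102 m opposite to the field direction is ΔV = +Ed = 2520 V.
W_field = −qΔV = -0.0230 J.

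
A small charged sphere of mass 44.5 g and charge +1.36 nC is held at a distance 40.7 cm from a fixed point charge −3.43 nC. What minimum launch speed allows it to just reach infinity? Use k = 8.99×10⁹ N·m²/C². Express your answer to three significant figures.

2.15×10⁻³ m/s

To just escape, total mechanical energy must reach zero at infinity: ½mv²_min + U = 0, so ½mv²_min = −U = |kQq|/r.
|U| = |kQq|/r = (8.99×10⁹ N·m²/C²)(3.43×10⁻⁹)(1.36×10⁻⁹)/(0.407) = 1.03×10⁻⁷ J.
v_min = √(2|U|/m) = √(2·1.03×10⁻⁷/0.0445) = 2.15×10⁻³ m/s.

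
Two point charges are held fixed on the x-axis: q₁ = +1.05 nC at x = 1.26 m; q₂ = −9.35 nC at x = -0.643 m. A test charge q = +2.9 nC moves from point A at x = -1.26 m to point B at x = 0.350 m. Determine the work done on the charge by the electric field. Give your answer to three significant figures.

The work done by the electric force is W_field = −ΔU = −q(V_B − V_A) = q(V_A − V_B).
At A: distances to the source charges are 2.52 m, 0.617 m; V_A = Σ kqᵢ/rᵢ = -132 V.
At B: distances to the source charges are 0.910 m, 0.993 m; V_B = Σ kqᵢ/rᵢ = -74.3 V.
ΔV = V_B − V_A = 58.2 V.
W_field = −qΔV = −(2.90×10⁻⁹ C)(58.2 V) = -1.69×10⁻⁷ J.

-1.69×10⁻⁷ J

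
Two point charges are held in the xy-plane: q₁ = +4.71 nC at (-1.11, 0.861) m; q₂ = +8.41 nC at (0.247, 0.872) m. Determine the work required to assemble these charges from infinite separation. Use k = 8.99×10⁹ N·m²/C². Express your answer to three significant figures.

The assembly work is the sum of pairwise potential energies, U = Σ_{i<j} kqᵢqⱼ/rᵢⱼ.
Pair separations: r₁₂ = 1.36 m.
U = (2.62×10⁻⁷) = 2.62×10⁻⁷ J.

2.62×10⁻⁷ J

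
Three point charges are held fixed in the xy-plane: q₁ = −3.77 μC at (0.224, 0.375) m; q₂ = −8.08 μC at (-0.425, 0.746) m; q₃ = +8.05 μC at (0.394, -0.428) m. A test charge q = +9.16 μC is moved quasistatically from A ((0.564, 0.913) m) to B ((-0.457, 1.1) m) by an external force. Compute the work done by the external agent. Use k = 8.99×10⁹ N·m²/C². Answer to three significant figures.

For quasistatic motion the external work equals the change in potential energy: W_ext = qΔV = q(V_B − V_A).
At A: distances to the source charges are 0.636 m, 1.00 m, 1.35 m; V_A = Σ kqᵢ/rᵢ = -7.21×10⁴ V.
At B: distances to the source charges are 0.995 m, 0.355 m, 1.75 m; V_B = Σ kqᵢ/rᵢ = -1.97×10⁵ V.
ΔV = V_B − V_A = -1.25×10⁵ V.
W_ext = qΔV = (9.16×10⁻⁶ C)(-1.25×10⁵ V) = -1.14 J.

-1.14 J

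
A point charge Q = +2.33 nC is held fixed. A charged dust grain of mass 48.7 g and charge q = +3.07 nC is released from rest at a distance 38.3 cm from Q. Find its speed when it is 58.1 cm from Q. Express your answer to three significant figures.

Only the electrostatic force acts, so mechanical energy is conserved: ½mv² = U₁ − U₂ = kQq(1/r₁ − 1/r₂).
U₁ − U₂ = (8.99×10⁹ N·m²/C²)(2.33×10⁻⁹ C)(3.07×10⁻⁹ C)(1/0.383 − 1/0.581) = 5.72×10⁻⁸ J.
v = √(2·5.72×10⁻⁸/0.0487) = 1.53×10⁻³ m/s.

1.53×10⁻³ m/s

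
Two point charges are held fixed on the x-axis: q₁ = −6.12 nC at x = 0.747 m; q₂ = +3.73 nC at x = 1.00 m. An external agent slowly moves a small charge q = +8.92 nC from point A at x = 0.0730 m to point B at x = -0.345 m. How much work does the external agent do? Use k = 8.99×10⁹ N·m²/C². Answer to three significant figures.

1.78×10⁻⁷ J

For quasistatic motion the external work equals the change in potential energy: W_ext = qΔV = q(V_B − V_A).
At A: distances to the source charges are 0.674 m, 0.927 m; V_A = Σ kqᵢ/rᵢ = -45.5 V.
At B: distances to the source charges are 1.09 m, 1.34 m; V_B = Σ kqᵢ/rᵢ = -25.5 V.
ΔV = V_B − V_A = 20.0 V.
W_ext = qΔV = (8.92×10⁻⁹ C)(20.0 V) = 1.78×10⁻⁷ J.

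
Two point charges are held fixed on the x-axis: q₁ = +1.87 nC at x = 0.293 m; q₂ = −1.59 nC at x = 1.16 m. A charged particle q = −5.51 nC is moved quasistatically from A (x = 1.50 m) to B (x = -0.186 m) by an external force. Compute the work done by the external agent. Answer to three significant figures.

-2.90×10⁻⁷ J

For quasistatic motion the external work equals the change in potential energy: W_ext = qΔV = q(V_B − V_A).
At A: distances to the source charges are 1.21 m, 0.340 m; V_A = Σ kqᵢ/rᵢ = -28.1 V.
At B: distances to the source charges are 0.479 m, 1.35 m; V_B = Σ kqᵢ/rᵢ = 24.5 V.
ΔV = V_B − V_A = 52.6 V.
W_ext = qΔV = (-5.51×10⁻⁹ C)(52.6 V) = -2.90×10⁻⁷ J.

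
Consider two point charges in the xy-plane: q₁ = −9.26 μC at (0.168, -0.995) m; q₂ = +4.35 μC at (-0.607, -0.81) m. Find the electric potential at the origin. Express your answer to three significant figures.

-4.39×10⁴ V

Electric potential is a scalar, so the contributions from each charge add algebraically: V = Σ kqᵢ/rᵢ.
Distances from the field point to each charge: r₁ = 1.01 m, r₂ = 1.01 m.
V = k[(-9.26×10⁻⁶)/(1.01) + (4.35×10⁻⁶)/(1.01)] = -4.39×10⁴ V.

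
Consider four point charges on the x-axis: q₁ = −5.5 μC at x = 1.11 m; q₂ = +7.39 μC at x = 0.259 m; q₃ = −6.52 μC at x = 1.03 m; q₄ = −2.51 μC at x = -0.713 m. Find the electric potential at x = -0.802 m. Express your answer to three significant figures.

-2.49×10⁵ V

The total potential is the scalar sum of each charge's contribution, V = Σ kqᵢ/rᵢ.
Distances from the field point to each charge: r₁ = 1.91 m, r₂ = 1.06 m, r₃ = 1.83 m, r₄ = 0.0890 m.
V = k[(-5.50×10⁻⁶)/(1.91) + (7.39×10⁻⁶)/(1.06) + (-6.52×10⁻⁶)/(1.83) + (-2.51×10⁻⁶)/(0.0890)] = -2.49×10⁵ V.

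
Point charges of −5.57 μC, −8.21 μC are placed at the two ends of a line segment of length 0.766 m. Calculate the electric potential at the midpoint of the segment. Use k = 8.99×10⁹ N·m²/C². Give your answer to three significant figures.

Electric potential is a scalar, so the contributions from each charge add algebraically: V = Σ kqᵢ/rᵢ.
Each charge is 0.383 m from the midpoint.
V = k[(-5.57×10⁻⁶)/(0.383) + (-8.21×10⁻⁶)/(0.383)] = -3.23×10⁵ V.

-3.23×10⁵ V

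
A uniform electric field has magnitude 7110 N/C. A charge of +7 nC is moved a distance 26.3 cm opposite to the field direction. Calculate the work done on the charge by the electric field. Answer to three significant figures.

-1.31×10⁻⁵ J

The potential change for a displacement 26.3 cm opposite to the field direction is ΔV = +Ed = 1870 V.
W_field = −qΔV = -1.31×10⁻⁵ J.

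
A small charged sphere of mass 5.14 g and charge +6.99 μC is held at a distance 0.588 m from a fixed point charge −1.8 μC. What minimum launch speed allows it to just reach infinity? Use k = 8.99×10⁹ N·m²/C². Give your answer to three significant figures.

8.65 m/s

To just escape, total mechanical energy must reach zero at infinity: ½mv²_min + U = 0, so ½mv²_min = −U = |kQq|/r.
|U| = |kQq|/r = (8.99×10⁹ N·m²/C²)(1.80×10⁻⁶)(6.99×10⁻⁶)/(0.588) = 0.192 J.
v_min = √(2|U|/m) = √(2·0.192/5.14×10⁻³) = 8.65 m/s.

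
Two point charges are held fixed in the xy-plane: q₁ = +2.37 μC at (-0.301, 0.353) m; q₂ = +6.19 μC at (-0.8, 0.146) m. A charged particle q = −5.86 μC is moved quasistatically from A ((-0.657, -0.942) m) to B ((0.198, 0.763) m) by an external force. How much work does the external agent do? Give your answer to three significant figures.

For quasistatic motion the external work equals the change in potential energy: W_ext = qΔV = q(V_B − V_A).
At A: distances to the source charges are 1.34 m, 1.10 m; V_A = Σ kqᵢ/rᵢ = 6.66×10⁴ V.
At B: distances to the source charges are 0.646 m, 1.17 m; V_B = Σ kqᵢ/rᵢ = 8.04×10⁴ V.
ΔV = V_B − V_A = 1.38×10⁴ V.
W_ext = qΔV = (-5.86×10⁻⁶ C)(1.38×10⁴ V) = -0.0811 J.

-0.0811 J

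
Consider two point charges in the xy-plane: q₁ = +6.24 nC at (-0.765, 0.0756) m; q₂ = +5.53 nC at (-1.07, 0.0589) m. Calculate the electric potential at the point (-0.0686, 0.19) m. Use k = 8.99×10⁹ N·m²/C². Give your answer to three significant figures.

129 V

Electric potential is a scalar, so the contributions from each charge add algebraically: V = Σ kqᵢ/rᵢ.
Distances from the field point to each charge: r₁ = 0.706 m, r₂ = 1.01 m.
V = k[(6.24×10⁻⁹)/(0.706) + (5.53×10⁻⁹)/(1.01)] = 129 V.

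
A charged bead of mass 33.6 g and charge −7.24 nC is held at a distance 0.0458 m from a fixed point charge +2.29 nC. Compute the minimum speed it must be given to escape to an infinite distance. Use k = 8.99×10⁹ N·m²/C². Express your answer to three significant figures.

0.0139 m/s

To just escape, total mechanical energy must reach zero at infinity: ½mv²_min + U = 0, so ½mv²_min = −U = |kQq|/r.
|U| = |kQq|/r = (8.99×10⁹ N·m²/C²)(2.29×10⁻⁹)(7.24×10⁻⁹)/(0.0458) = 3.25×10⁻⁶ J.
v_min = √(2|U|/m) = √(2·3.25×10⁻⁶/0.0336) = 0.0139 m/s.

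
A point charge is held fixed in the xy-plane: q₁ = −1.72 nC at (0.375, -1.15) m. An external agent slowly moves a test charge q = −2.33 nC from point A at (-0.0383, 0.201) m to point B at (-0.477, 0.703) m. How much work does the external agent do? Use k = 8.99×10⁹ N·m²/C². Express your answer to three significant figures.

For quasistatic motion the external work equals the change in potential energy: W_ext = qΔV = q(V_B − V_A).
At A: distance to the source charge is 1.41 m; V_A = kq₁/r = -10.9 V.
At B: distance to the source charge is 2.04 m; V_B = kq₁/r = -7.58 V.
ΔV = V_B − V_A = 3.36 V.
W_ext = qΔV = (-2.33×10⁻⁹ C)(3.36 V) = -7.84×10⁻⁹ J.

-7.84×10⁻⁹ J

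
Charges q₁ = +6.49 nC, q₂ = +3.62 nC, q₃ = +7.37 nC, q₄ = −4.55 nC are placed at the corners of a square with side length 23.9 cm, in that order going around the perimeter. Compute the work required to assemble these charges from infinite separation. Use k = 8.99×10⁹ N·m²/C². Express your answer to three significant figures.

The assembly work is the sum of pairwise potential energies, U = Σ_{i<j} kqᵢqⱼ/rᵢⱼ.
The four side pairs have separation 0.239 m and the two diagonal pairs 0.338 m.
Summing all 6 pair terms gives U = 3.49×10⁻⁷ J.

3.49×10⁻⁷ J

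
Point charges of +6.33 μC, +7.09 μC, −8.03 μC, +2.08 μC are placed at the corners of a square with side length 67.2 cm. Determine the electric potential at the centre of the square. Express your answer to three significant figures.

The total potential is the scalar sum of each charge's contribution, V = Σ kqᵢ/rᵢ.
The distance from each corner to the centre is a√2/2 = 0.475 m.
V = k[(6.33×10⁻⁶)/(0.475) + (7.09×10⁻⁶)/(0.475) + (-8.03×10⁻⁶)/(0.475) + (2.08×10⁻⁶)/(0.475)] = 1.41×10⁵ V.

1.41×10⁵ V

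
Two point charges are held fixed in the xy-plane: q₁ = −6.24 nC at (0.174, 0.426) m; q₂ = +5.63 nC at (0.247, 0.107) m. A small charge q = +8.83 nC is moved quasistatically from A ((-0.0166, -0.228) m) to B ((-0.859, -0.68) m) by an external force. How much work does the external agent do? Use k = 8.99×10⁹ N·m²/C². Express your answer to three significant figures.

For quasistatic motion the external work equals the change in potential energy: W_ext = qΔV = q(V_B − V_A).
At A: distances to the source charges are 0.681 m, 0.426 m; V_A = Σ kqᵢ/rᵢ = 36.4 V.
At B: distances to the source charges are 1.51 m, 1.36 m; V_B = Σ kqᵢ/rᵢ = 0.219 V.
ΔV = V_B − V_A = -36.2 V.
W_ext = qΔV = (8.83×10⁻⁹ C)(-36.2 V) = -3.19×10⁻⁷ J.

-3.19×10⁻⁷ J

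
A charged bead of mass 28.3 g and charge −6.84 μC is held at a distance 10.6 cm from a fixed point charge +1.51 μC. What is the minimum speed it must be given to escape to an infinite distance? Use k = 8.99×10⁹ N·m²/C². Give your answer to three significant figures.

7.87 m/s

To just escape, total mechanical energy must reach zero at infinity: ½mv²_min + U = 0, so ½mv²_min = −U = |kQq|/r.
|U| = |kQq|/r = (8.99×10⁹ N·m²/C²)(1.51×10⁻⁶)(6.84×10⁻⁶)/(0.106) = 0.876 J.
v_min = √(2|U|/m) = √(2·0.876/0.0283) = 7.87 m/s.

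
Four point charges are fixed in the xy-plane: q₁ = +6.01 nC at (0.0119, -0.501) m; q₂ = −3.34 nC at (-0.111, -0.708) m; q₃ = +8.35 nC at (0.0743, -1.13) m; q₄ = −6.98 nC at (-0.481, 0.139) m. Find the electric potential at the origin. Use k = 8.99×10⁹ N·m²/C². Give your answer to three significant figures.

6.87 V

Electric potential is a scalar, so the contributions from each charge add algebraically: V = Σ kqᵢ/rᵢ.
Distances from the field point to each charge: r₁ = 0.501 m, r₂ = 0.717 m, r₃ = 1.13 m, r₄ = 0.501 m.
V = k[(6.01×10⁻⁹)/(0.501) + (-3.34×10⁻⁹)/(0.717) + (8.35×10⁻⁹)/(1.13) + (-6.98×10⁻⁹)/(0.501)] = 6.87 V.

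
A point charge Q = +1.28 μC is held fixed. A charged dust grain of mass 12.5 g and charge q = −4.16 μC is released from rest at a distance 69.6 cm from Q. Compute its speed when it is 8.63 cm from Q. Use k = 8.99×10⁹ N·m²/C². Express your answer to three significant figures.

8.82 m/s

Only the electrostatic force acts, so mechanical energy is conserved: ½mv² = U₁ − U₂ = kQq(1/r₁ − 1/r₂).
U₁ − U₂ = (8.99×10⁹ N·m²/C²)(1.28×10⁻⁶ C)(-4.16×10⁻⁶ C)(1/0.696 − 1/0.0863) = 0.486 J.
v = √(2·0.486/0.0125) = 8.82 m/s.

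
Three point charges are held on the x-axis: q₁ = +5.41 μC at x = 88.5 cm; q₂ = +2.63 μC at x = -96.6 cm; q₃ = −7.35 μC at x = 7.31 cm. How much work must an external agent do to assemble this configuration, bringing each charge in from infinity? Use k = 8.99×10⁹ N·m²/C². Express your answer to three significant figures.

-0.538 J

The work to assemble the configuration equals its total potential energy, U = Σ kqᵢqⱼ/rᵢⱼ over all pairs.
Pair separations: r₁₂ = 1.85 m, r₁₃ = 0.812 m, r₂₃ = 1.04 m.
U = (0.0691) + (-0.440) + (-0.167) = -0.538 J.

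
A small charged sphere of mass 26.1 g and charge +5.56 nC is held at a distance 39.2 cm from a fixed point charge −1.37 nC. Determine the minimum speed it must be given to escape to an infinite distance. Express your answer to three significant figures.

To just escape, total mechanical energy must reach zero at infinity: ½mv²_min + U = 0, so ½mv²_min = −U = |kQq|/r.
|U| = |kQq|/r = (8.99×10⁹ N·m²/C²)(1.37×10⁻⁹)(5.56×10⁻⁹)/(0.392) = 1.75×10⁻⁷ J.
v_min = √(2|U|/m) = √(2·1.75×10⁻⁷/0.0261) = 3.66×10⁻³ m/s.

3.66×10⁻³ m/s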